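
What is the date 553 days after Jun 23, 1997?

+365 (one year) → Jun 23, 1998 (188 left).
Jun has 30 days: +8 → Jul 1, 1998 (180 left).
Jul has 31 days: +31 → Aug 1, 1998 (149 left).
Aug has 31 days: +31 → Sep 1, 1998 (118 left).
Sep has 30 days: +30 → Oct 1, 1998 (88 left).
Oct has 31 days: +31 → Nov 1, 1998 (57 left).
Nov has 30 days: +30 → Dec 1, 1998 (27 left).
+27 → Dec 28, 1998.

December 28, 1998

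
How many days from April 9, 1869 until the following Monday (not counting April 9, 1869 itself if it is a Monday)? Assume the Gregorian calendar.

Apr 9, 1869 is a Friday.
From Friday to the next Monday is 3 days.

3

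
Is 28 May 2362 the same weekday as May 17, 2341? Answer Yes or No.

No

From May 17, 2341 to May 28, 2362 is 7681 days.
7681 mod 7 = 2, so they are different weekdays.
(May 17, 2341 is a Saturday; May 28, 2362 is a Monday.)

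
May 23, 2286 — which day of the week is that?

Doomsday rule: the anchor day for the 2200s is Friday. For year 86: 86÷12 = 7 r 2, and 2÷4 = 0, so 7+2+0 = 9.
Friday + 9 ≡ Sunday — that's 2286's doomsday.
In May the doomsday date is May 9.
May 23 is 14 days after May 9; 14 mod 7 = 0, so Sunday + 0 = Sunday.

Sunday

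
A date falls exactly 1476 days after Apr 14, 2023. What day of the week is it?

Thursday

First find the weekday of Apr 14, 2023. Doomsday rule: the anchor day for the 2000s is Tuesday. For year 23: 23÷12 = 1 r 11, and 11÷4 = 2, so 1+11+2 = 14.
Tuesday + 14 ≡ Tuesday — that's 2023's doomsday.
In April the doomsday date is Apr 4.
Apr 14 is 10 days after Apr 4; 10 mod 7 = 3, so Tuesday + 3 = Friday.
1476 mod 7 = 6, so 1476 days after a Friday is Friday + 6 = Thursday.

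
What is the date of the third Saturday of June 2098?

June 21, 2098

June 1, 2098 is a Sunday.
The first Saturday is therefore June 7 (6 days later).
The third Saturday is 7 + 2×7 = June 21.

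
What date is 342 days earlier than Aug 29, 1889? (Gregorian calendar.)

−29 → Jul 31, 1889 (end of Jul, 31 days; 313 left).
−31 → Jun 30, 1889 (end of Jun, 30 days; 282 left).
−30 → May 31, 1889 (end of May, 31 days; 252 left).
−31 → Apr 30, 1889 (end of Apr, 30 days; 221 left).
−30 → Mar 31, 1889 (end of Mar, 31 days; 191 left).
−31 → Feb 28, 1889 (end of Feb, 28 days; 160 left).
−28 → Jan 31, 1889 (end of Jan, 31 days; 132 left).
−31 → Dec 31, 1888 (end of Dec, 31 days; 101 left).
−31 → Nov 30, 1888 (end of Nov, 30 days; 70 left).
−30 → Oct 31, 1888 (end of Oct, 31 days; 40 left).
−31 → Sep 30, 1888 (end of Sep, 30 days; 9 left).
−9 → Sep 21, 1888.

September 21, 1888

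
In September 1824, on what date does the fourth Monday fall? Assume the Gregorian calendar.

September 1, 1824 is a Wednesday.
The first Monday is therefore September 6 (5 days later).
The fourth Monday is 6 + 3×7 = September 27.

September 27, 1824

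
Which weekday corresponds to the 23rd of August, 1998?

Sunday

Doomsday rule: the anchor day for the 1900s is Wednesday. For year 98: 98÷12 = 8 r 2, and 2÷4 = 0, so 8+2+0 = 10.
Wednesday + 10 ≡ Saturday — that's 1998's doomsday.
In August the doomsday date is Aug 8.
Aug 23 is 15 days after Aug 8; 15 mod 7 = 1, so Saturday + 1 = Sunday.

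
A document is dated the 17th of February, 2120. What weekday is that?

Saturday

Doomsday rule: the anchor day for the 2100s is Sunday. For year 20: 20÷12 = 1 r 8, and 8÷4 = 2, so 1+8+2 = 11.
Sunday + 11 ≡ Thursday — that's 2120's doomsday.
In February the doomsday date is Feb 29 (2120 is a leap year (divisible by 4)).
Feb 17 is 12 days before Feb 29; 12 mod 7 = 5, so Thursday − 5 = Saturday.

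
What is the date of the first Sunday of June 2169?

June 1, 2169 is a Thursday.
The first Sunday is therefore June 4 (3 days later).

June 4, 2169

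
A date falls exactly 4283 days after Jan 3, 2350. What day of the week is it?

Monday

First find the weekday of Jan 3, 2350. Doomsday rule: the anchor day for the 2300s is Wednesday. For year 50: 50÷12 = 4 r 2, and 2÷4 = 0, so 4+2+0 = 6.
Wednesday + 6 ≡ Tuesday — that's 2350's doomsday.
In January the doomsday date is Jan 3 (2350 is not a leap year).
Jan 3 is the doomsday itself: Tuesday.
4283 mod 7 = 6, so 4283 days after a Tuesday is Tuesday + 6 = Monday.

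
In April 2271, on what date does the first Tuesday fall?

April 1, 2271 is a Saturday.
The first Tuesday is therefore April 4 (3 days later).

April 4, 2271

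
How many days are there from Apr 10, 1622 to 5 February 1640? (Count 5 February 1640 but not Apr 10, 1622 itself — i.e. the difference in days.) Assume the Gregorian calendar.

Apr 10, 1622 → Apr 10, 1623: 365 days.
Apr 10, 1623 → Apr 10, 1624: 366 days (Feb 29, 1624 is in that span).
Apr 10, 1624 → Apr 10, 1625: 365 days.
Apr 10, 1625 → Apr 10, 1626: 365 days.
Apr 10, 1626 → Apr 10, 1627: 365 days.
Apr 10, 1627 → Apr 10, 1628: 366 days (Feb 29, 1628 is in that span).
Apr 10, 1628 → Apr 10, 1629: 365 days.
Apr 10, 1629 → Apr 10, 1630: 365 days.
Apr 10, 1630 → Apr 10, 1631: 365 days.
Apr 10, 1631 → Apr 10, 1632: 366 days (Feb 29, 1632 is in that span).
Apr 10, 1632 → Apr 10, 1633: 365 days.
Apr 10, 1633 → Apr 10, 1634: 365 days.
Apr 10, 1634 → Apr 10, 1635: 365 days.
Apr 10, 1635 → Apr 10, 1636: 366 days (Feb 29, 1636 is in that span).
Apr 10, 1636 → Apr 10, 1637: 365 days.
Apr 10, 1637 → Apr 10, 1638: 365 days.
Apr 10, 1638 → Apr 10, 1639: 365 days.
Apr 10, 1639 → May 10, 1639: 30 days (April has 30).
May 10, 1639 → Jun 10, 1639: 31 days (May has 31).
Jun 10, 1639 → Jul 10, 1639: 30 days (June has 30).
Jul 10, 1639 → Aug 10, 1639: 31 days (July has 31).
Aug 10, 1639 → Sep 10, 1639: 31 days (August has 31).
Sep 10, 1639 → Oct 10, 1639: 30 days (September has 30).
Oct 10, 1639 → Nov 10, 1639: 31 days (October has 31).
Nov 10, 1639 → Dec 10, 1639: 30 days (November has 30).
Dec 10, 1639 → Jan 10, 1640: 31 days (December has 31).
Jan 10, 1640 → Feb 5, 1640: 26 days.
Total: 6510 days.

6510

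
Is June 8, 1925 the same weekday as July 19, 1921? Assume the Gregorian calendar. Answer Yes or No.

From Jul 19, 1921 to Jun 8, 1925 is 1420 days.
1420 mod 7 = 6, so they are different weekdays.
(Jul 19, 1921 is a Tuesday; Jun 8, 1925 is a Monday.)

No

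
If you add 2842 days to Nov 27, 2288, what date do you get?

+365 (one year) → Nov 27, 2289 (2477 left).
+365 (one year) → Nov 27, 2290 (2112 left).
+365 (one year) → Nov 27, 2291 (1747 left).
+366 (one year; includes Feb 29, 2292) → Nov 27, 2292 (1381 left).
+365 (one year) → Nov 27, 2293 (1016 left).
+365 (one year) → Nov 27, 2294 (651 left).
+365 (one year) → Nov 27, 2295 (286 left).
Nov has 30 days: +4 → Dec 1, 2295 (282 left).
Dec has 31 days: +31 → Jan 1, 2296 (251 left).
Jan has 31 days: +31 → Feb 1, 2296 (220 left).
Feb has 29 days: +29 → Mar 1, 2296 (191 left).
Mar has 31 days: +31 → Apr 1, 2296 (160 left).
Apr has 30 days: +30 → May 1, 2296 (130 left).
May has 31 days: +31 → Jun 1, 2296 (99 left).
Jun has 30 days: +30 → Jul 1, 2296 (69 left).
Jul has 31 days: +31 → Aug 1, 2296 (38 left).
Aug has 31 days: +31 → Sep 1, 2296 (7 left).
+7 → Sep 8, 2296.

September 8, 2296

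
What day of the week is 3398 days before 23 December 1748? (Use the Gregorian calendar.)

Dec 23, 1748 is a Monday.
3398 mod 7 = 3, so 3398 days before a Monday is Monday − 3 = Friday.

Friday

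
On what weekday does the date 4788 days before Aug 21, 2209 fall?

Monday

Aug 21, 2209 is a Monday.
4788 mod 7 = 0, so 4788 days before a Monday is Monday − 0 = Monday.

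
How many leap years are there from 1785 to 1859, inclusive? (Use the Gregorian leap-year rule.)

17

Multiples of 4 in [1785,1859]: 18.
Of those, multiples of 100: 1 (not leap unless ÷400).
Multiples of 400: 0.
Leap years = 18 − 1 + 0 = 17.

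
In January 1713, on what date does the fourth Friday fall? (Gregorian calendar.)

January 1, 1713 is a Sunday.
The first Friday is therefore January 6 (5 days later).
The fourth Friday is 6 + 3×7 = January 27.

January 27, 1713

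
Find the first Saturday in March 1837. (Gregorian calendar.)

March 1, 1837 is a Wednesday.
The first Saturday is therefore March 4 (3 days later).

March 4, 1837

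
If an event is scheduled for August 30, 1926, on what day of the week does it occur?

Doomsday rule: the anchor day for the 1900s is Wednesday. For year 26: 26÷12 = 2 r 2, and 2÷4 = 0, so 2+2+0 = 4.
Wednesday + 4 ≡ Sunday — that's 1926's doomsday.
In August the doomsday date is Aug 8.
Aug 30 is 22 days after Aug 8; 22 mod 7 = 1, so Sunday + 1 = Monday.

Monday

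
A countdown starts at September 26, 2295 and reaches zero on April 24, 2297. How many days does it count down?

Sep 26, 2295 → Sep 26, 2296: 366 days (Feb 29, 2296 is in that span).
Sep 26, 2296 → Oct 26, 2296: 30 days (September has 30).
Oct 26, 2296 → Nov 26, 2296: 31 days (October has 31).
Nov 26, 2296 → Dec 26, 2296: 30 days (November has 30).
Dec 26, 2296 → Jan 26, 2297: 31 days (December has 31).
Jan 26, 2297 → Feb 26, 2297: 31 days (January has 31).
Feb 26, 2297 → Mar 26, 2297: 28 days (February has 28).
Mar 26, 2297 → Apr 24, 2297: 29 days.
Total: 576 days.

576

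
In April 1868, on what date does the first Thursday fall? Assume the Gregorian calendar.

April 1, 1868 is a Wednesday.
The first Thursday is therefore April 2 (1 days later).

April 2, 1868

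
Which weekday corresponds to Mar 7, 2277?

Doomsday rule: the anchor day for the 2200s is Friday. For year 77: 77÷12 = 6 r 5, and 5÷4 = 1, so 6+5+1 = 12.
Friday + 12 ≡ Wednesday — that's 2277's doomsday.
In March the doomsday date is Mar 14.
Mar 7 is 7 days before Mar 14; 7 mod 7 = 0, so Wednesday − 0 = Wednesday.

Wednesday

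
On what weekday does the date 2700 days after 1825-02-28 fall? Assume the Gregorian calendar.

First find the weekday of Feb 28, 1825. Doomsday rule: the anchor day for the 1800s is Friday. For year 25: 25÷12 = 2 r 1, and 1÷4 = 0, so 2+1+0 = 3.
Friday + 3 ≡ Monday — that's 1825's doomsday.
In February the doomsday date is Feb 28 (1825 is not a leap year).
Feb 28 is the doomsday itself: Monday.
2700 mod 7 = 5, so 2700 days after a Monday is Monday + 5 = Saturday.

Saturday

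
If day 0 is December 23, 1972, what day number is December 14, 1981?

Dec 23, 1972 → Dec 23, 1973: 365 days.
Dec 23, 1973 → Dec 23, 1974: 365 days.
Dec 23, 1974 → Dec 23, 1975: 365 days.
Dec 23, 1975 → Dec 23, 1976: 366 days (Feb 29, 1976 is in that span).
Dec 23, 1976 → Dec 23, 1977: 365 days.
Dec 23, 1977 → Dec 23, 1978: 365 days.
Dec 23, 1978 → Dec 23, 1979: 365 days.
Dec 23, 1979 → Dec 23, 1980: 366 days (Feb 29, 1980 is in that span).
Dec 23, 1980 → Jan 23, 1981: 31 days (December has 31).
Jan 23, 1981 → Feb 23, 1981: 31 days (January has 31).
Feb 23, 1981 → Mar 23, 1981: 28 days (February has 28).
Mar 23, 1981 → Apr 23, 1981: 31 days (March has 31).
Apr 23, 1981 → May 23, 1981: 30 days (April has 30).
May 23, 1981 → Jun 23, 1981: 31 days (May has 31).
Jun 23, 1981 → Jul 23, 1981: 30 days (June has 30).
Jul 23, 1981 → Aug 23, 1981: 31 days (July has 31).
Aug 23, 1981 → Sep 23, 1981: 31 days (August has 31).
Sep 23, 1981 → Oct 23, 1981: 30 days (September has 30).
Oct 23, 1981 → Nov 23, 1981: 31 days (October has 31).
Nov 23, 1981 → Dec 14, 1981: 21 days.
Total: 3278 days.

3278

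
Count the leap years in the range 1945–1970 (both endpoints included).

6

Multiples of 4 in [1945,1970]: 6.
Of those, multiples of 100: 0 (not leap unless ÷400).
Multiples of 400: 0.
Leap years = 6 − 0 + 0 = 6.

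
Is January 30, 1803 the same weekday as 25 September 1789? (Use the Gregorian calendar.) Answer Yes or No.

From Sep 25, 1789 to Jan 30, 1803 is 4874 days.
4874 mod 7 = 2, so they are different weekdays.
(Sep 25, 1789 is a Friday; Jan 30, 1803 is a Sunday.)

No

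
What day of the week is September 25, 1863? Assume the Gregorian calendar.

Friday

Doomsday rule: the anchor day for the 1800s is Friday. For year 63: 63÷12 = 5 r 3, and 3÷4 = 0, so 5+3+0 = 8.
Friday + 8 ≡ Saturday — that's 1863's doomsday.
In September the doomsday date is Sep 5.
Sep 25 is 20 days after Sep 5; 20 mod 7 = 6, so Saturday + 6 = Friday.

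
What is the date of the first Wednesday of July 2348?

July 7, 2348

July 1, 2348 is a Thursday.
The first Wednesday is therefore July 7 (6 days later).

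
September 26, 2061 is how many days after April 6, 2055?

Apr 6, 2055 → Apr 6, 2056: 366 days (Feb 29, 2056 is in that span).
Apr 6, 2056 → Apr 6, 2057: 365 days.
Apr 6, 2057 → Apr 6, 2058: 365 days.
Apr 6, 2058 → Apr 6, 2059: 365 days.
Apr 6, 2059 → Apr 6, 2060: 366 days (Feb 29, 2060 is in that span).
Apr 6, 2060 → Apr 6, 2061: 365 days.
Apr 6, 2061 → May 6, 2061: 30 days (April has 30).
May 6, 2061 → Jun 6, 2061: 31 days (May has 31).
Jun 6, 2061 → Jul 6, 2061: 30 days (June has 30).
Jul 6, 2061 → Aug 6, 2061: 31 days (July has 31).
Aug 6, 2061 → Sep 6, 2061: 31 days (August has 31).
Sep 6, 2061 → Sep 26, 2061: 20 days.
Total: 2365 days.

2365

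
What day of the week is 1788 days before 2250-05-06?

First find the weekday of May 6, 2250. Doomsday rule: the anchor day for the 2200s is Friday. For year 50: 50÷12 = 4 r 2, and 2÷4 = 0, so 4+2+0 = 6.
Friday + 6 ≡ Thursday — that's 2250's doomsday.
In May the doomsday date is May 9.
May 6 is 3 days before May 9; 3 mod 7 = 3, so Thursday − 3 = Monday.
1788 mod 7 = 3, so 1788 days before a Monday is Monday − 3 = Friday.

Friday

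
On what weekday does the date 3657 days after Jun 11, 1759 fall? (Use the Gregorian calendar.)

First find the weekday of Jun 11, 1759. Doomsday rule: the anchor day for the 1700s is Sunday. For year 59: 59÷12 = 4 r 11, and 11÷4 = 2, so 4+11+2 = 17.
Sunday + 17 ≡ Wednesday — that's 1759's doomsday.
In June the doomsday date is Jun 6.
Jun 11 is 5 days after Jun 6; 5 mod 7 = 5, so Wednesday + 5 = Monday.
3657 mod 7 = 3, so 3657 days after a Monday is Monday + 3 = Thursday.

Thursday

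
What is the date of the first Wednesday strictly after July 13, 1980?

July 16, 1980

Jul 13, 1980 is a Sunday.
From Sunday to the next Wednesday is 3 days.
Jul 13, 1980 + 3 = Jul 16, 1980.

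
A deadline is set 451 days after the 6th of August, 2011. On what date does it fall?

+366 (one year; includes Feb 29, 2012) → Aug 6, 2012 (85 left).
Aug has 31 days: +26 → Sep 1, 2012 (59 left).
Sep has 30 days: +30 → Oct 1, 2012 (29 left).
+29 → Oct 30, 2012.

October 30, 2012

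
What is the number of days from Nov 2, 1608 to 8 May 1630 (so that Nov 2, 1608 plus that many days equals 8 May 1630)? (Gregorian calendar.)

Nov 2, 1608 → Nov 2, 1609: 365 days.
Nov 2, 1609 → Nov 2, 1610: 365 days.
Nov 2, 1610 → Nov 2, 1611: 365 days.
Nov 2, 1611 → Nov 2, 1612: 366 days (Feb 29, 1612 is in that span).
Nov 2, 1612 → Nov 2, 1613: 365 days.
Nov 2, 1613 → Nov 2, 1614: 365 days.
Nov 2, 1614 → Nov 2, 1615: 365 days.
Nov 2, 1615 → Nov 2, 1616: 366 days (Feb 29, 1616 is in that span).
Nov 2, 1616 → Nov 2, 1617: 365 days.
Nov 2, 1617 → Nov 2, 1618: 365 days.
Nov 2, 1618 → Nov 2, 1619: 365 days.
Nov 2, 1619 → Nov 2, 1620: 366 days (Feb 29, 1620 is in that span).
Nov 2, 1620 → Nov 2, 1621: 365 days.
Nov 2, 1621 → Nov 2, 1622: 365 days.
Nov 2, 1622 → Nov 2, 1623: 365 days.
Nov 2, 1623 → Nov 2, 1624: 366 days (Feb 29, 1624 is in that span).
Nov 2, 1624 → Nov 2, 1625: 365 days.
Nov 2, 1625 → Nov 2, 1626: 365 days.
Nov 2, 1626 → Nov 2, 1627: 365 days.
Nov 2, 1627 → Nov 2, 1628: 366 days (Feb 29, 1628 is in that span).
Nov 2, 1628 → Nov 2, 1629: 365 days.
Nov 2, 1629 → Dec 2, 1629: 30 days (November has 30).
Dec 2, 1629 → Jan 2, 1630: 31 days (December has 31).
Jan 2, 1630 → Feb 2, 1630: 31 days (January has 31).
Feb 2, 1630 → Mar 2, 1630: 28 days (February has 28).
Mar 2, 1630 → Apr 2, 1630: 31 days (March has 31).
Apr 2, 1630 → May 2, 1630: 30 days (April has 30).
May 2, 1630 → May 8, 1630: 6 days.
Total: 7857 days.

7857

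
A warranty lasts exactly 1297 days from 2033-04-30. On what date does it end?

November 17, 2036

+365 (one year) → Apr 30, 2034 (932 left).
+365 (one year) → Apr 30, 2035 (567 left).
+366 (one year; includes Feb 29, 2036) → Apr 30, 2036 (201 left).
Apr has 30 days: +1 → May 1, 2036 (200 left).
May has 31 days: +31 → Jun 1, 2036 (169 left).
Jun has 30 days: +30 → Jul 1, 2036 (139 left).
Jul has 31 days: +31 → Aug 1, 2036 (108 left).
Aug has 31 days: +31 → Sep 1, 2036 (77 left).
Sep has 30 days: +30 → Oct 1, 2036 (47 left).
Oct has 31 days: +31 → Nov 1, 2036 (16 left).
+16 → Nov 17, 2036.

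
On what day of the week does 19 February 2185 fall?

Doomsday rule: the anchor day for the 2100s is Sunday. For year 85: 85÷12 = 7 r 1, and 1÷4 = 0, so 7+1+0 = 8.
Sunday + 8 ≡ Monday — that's 2185's doomsday.
In February the doomsday date is Feb 28 (2185 is not a leap year).
Feb 19 is 9 days before Feb 28; 9 mod 7 = 2, so Monday − 2 = Saturday.

Saturday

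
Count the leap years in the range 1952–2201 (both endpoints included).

Multiples of 4 in [1952,2201]: 63.
Of those, multiples of 100: 3 (not leap unless ÷400).
Multiples of 400: 1.
Leap years = 63 − 3 + 1 = 61.

61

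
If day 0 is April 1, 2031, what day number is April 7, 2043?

Apr 1, 2031 → Apr 1, 2032: 366 days (Feb 29, 2032 is in that span).
Apr 1, 2032 → Apr 1, 2033: 365 days.
Apr 1, 2033 → Apr 1, 2034: 365 days.
Apr 1, 2034 → Apr 1, 2035: 365 days.
Apr 1, 2035 → Apr 1, 2036: 366 days (Feb 29, 2036 is in that span).
Apr 1, 2036 → Apr 1, 2037: 365 days.
Apr 1, 2037 → Apr 1, 2038: 365 days.
Apr 1, 2038 → Apr 1, 2039: 365 days.
Apr 1, 2039 → Apr 1, 2040: 366 days (Feb 29, 2040 is in that span).
Apr 1, 2040 → Apr 1, 2041: 365 days.
Apr 1, 2041 → Apr 1, 2042: 365 days.
Apr 1, 2042 → May 1, 2042: 30 days (April has 30).
May 1, 2042 → Jun 1, 2042: 31 days (May has 31).
Jun 1, 2042 → Jul 1, 2042: 30 days (June has 30).
Jul 1, 2042 → Aug 1, 2042: 31 days (July has 31).
Aug 1, 2042 → Sep 1, 2042: 31 days (August has 31).
Sep 1, 2042 → Oct 1, 2042: 30 days (September has 30).
Oct 1, 2042 → Nov 1, 2042: 31 days (October has 31).
Nov 1, 2042 → Dec 1, 2042: 30 days (November has 30).
Dec 1, 2042 → Jan 1, 2043: 31 days (December has 31).
Jan 1, 2043 → Feb 1, 2043: 31 days (January has 31).
Feb 1, 2043 → Mar 1, 2043: 28 days (February has 28).
Mar 1, 2043 → Apr 1, 2043: 31 days (March has 31).
Apr 1, 2043 → Apr 7, 2043: 6 days.
Total: 4389 days.

4389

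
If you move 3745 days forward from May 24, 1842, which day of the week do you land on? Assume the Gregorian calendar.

Tuesday

First find the weekday of May 24, 1842. Doomsday rule: the anchor day for the 1800s is Friday. For year 42: 42÷12 = 3 r 6, and 6÷4 = 1, so 3+6+1 = 10.
Friday + 10 ≡ Monday — that's 1842's doomsday.
In May the doomsday date is May 9.
May 24 is 15 days after May 9; 15 mod 7 = 1, so Monday + 1 = Tuesday.
3745 mod 7 = 0, so 3745 days after a Tuesday is Tuesday + 0 = Tuesday.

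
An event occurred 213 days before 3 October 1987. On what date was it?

March 4, 1987

−3 → Sep 30, 1987 (end of Sep, 30 days; 210 left).
−30 → Aug 31, 1987 (end of Aug, 31 days; 180 left).
−31 → Jul 31, 1987 (end of Jul, 31 days; 149 left).
−31 → Jun 30, 1987 (end of Jun, 30 days; 118 left).
−30 → May 31, 1987 (end of May, 31 days; 88 left).
−31 → Apr 30, 1987 (end of Apr, 30 days; 57 left).
−30 → Mar 31, 1987 (end of Mar, 31 days; 27 left).
−27 → Mar 4, 1987.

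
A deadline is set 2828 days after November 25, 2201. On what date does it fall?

August 23, 2209

+365 (one year) → Nov 25, 2202 (2463 left).
+365 (one year) → Nov 25, 2203 (2098 left).
+366 (one year; includes Feb 29, 2204) → Nov 25, 2204 (1732 left).
+365 (one year) → Nov 25, 2205 (1367 left).
+365 (one year) → Nov 25, 2206 (1002 left).
+365 (one year) → Nov 25, 2207 (637 left).
+366 (one year; includes Feb 29, 2208) → Nov 25, 2208 (271 left).
Nov has 30 days: +6 → Dec 1, 2208 (265 left).
Dec has 31 days: +31 → Jan 1, 2209 (234 left).
Jan has 31 days: +31 → Feb 1, 2209 (203 left).
Feb has 28 days: +28 → Mar 1, 2209 (175 left).
Mar has 31 days: +31 → Apr 1, 2209 (144 left).
Apr has 30 days: +30 → May 1, 2209 (114 left).
May has 31 days: +31 → Jun 1, 2209 (83 left).
Jun has 30 days: +30 → Jul 1, 2209 (53 left).
Jul has 31 days: +31 → Aug 1, 2209 (22 left).
+22 → Aug 23, 2209.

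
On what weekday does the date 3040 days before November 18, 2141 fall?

Thursday

First find the weekday of Nov 18, 2141. Doomsday rule: the anchor day for the 2100s is Sunday. For year 41: 41÷12 = 3 r 5, and 5÷4 = 1, so 3+5+1 = 9.
Sunday + 9 ≡ Tuesday — that's 2141's doomsday.
In November the doomsday date is Nov 7.
Nov 18 is 11 days after Nov 7; 11 mod 7 = 4, so Tuesday + 4 = Saturday.
3040 mod 7 = 2, so 3040 days before a Saturday is Saturday − 2 = Thursday.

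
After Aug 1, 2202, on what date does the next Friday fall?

Aug 1, 2202 is a Sunday.
From Sunday to the next Friday is 5 days.
Aug 1, 2202 + 5 = Aug 6, 2202.

August 6, 2202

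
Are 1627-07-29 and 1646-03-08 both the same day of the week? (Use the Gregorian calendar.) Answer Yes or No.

Yes

From Jul 29, 1627 to Mar 8, 1646 is 6797 days.
6797 mod 7 = 0, so they are the same weekday.
(Jul 29, 1627 is a Thursday; Mar 8, 1646 is a Thursday.)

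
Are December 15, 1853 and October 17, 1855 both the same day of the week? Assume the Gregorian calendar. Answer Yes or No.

From Dec 15, 1853 to Oct 17, 1855 is 671 days.
671 mod 7 = 6, so they are different weekdays.
(Dec 15, 1853 is a Thursday; Oct 17, 1855 is a Wednesday.)

No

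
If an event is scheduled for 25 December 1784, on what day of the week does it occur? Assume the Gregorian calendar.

Saturday

Doomsday rule: the anchor day for the 1700s is Sunday. For year 84: 84÷12 = 7 r 0, and 0÷4 = 0, so 7+0+0 = 7.
Sunday + 7 ≡ Sunday — that's 1784's doomsday.
In December the doomsday date is Dec 12.
Dec 25 is 13 days after Dec 12; 13 mod 7 = 6, so Sunday + 6 = Saturday.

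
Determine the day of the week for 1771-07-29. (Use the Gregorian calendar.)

Doomsday rule: the anchor day for the 1700s is Sunday. For year 71: 71÷12 = 5 r 11, and 11÷4 = 2, so 5+11+2 = 18.
Sunday + 18 ≡ Thursday — that's 1771's doomsday.
In July the doomsday date is Jul 11.
Jul 29 is 18 days after Jul 11; 18 mod 7 = 4, so Thursday + 4 = Monday.

Monday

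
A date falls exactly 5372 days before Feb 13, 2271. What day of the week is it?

Friday

First find the weekday of Feb 13, 2271. Doomsday rule: the anchor day for the 2200s is Friday. For year 71: 71÷12 = 5 r 11, and 11÷4 = 2, so 5+11+2 = 18.
Friday + 18 ≡ Tuesday — that's 2271's doomsday.
In February the doomsday date is Feb 28 (2271 is not a leap year).
Feb 13 is 15 days before Feb 28; 15 mod 7 = 1, so Tuesday − 1 = Monday.
5372 mod 7 = 3, so 5372 days before a Monday is Monday − 3 = Friday.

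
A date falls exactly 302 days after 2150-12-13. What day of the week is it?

Dec 13, 2150 is a Sunday.
302 mod 7 = 1, so 302 days after a Sunday is Sunday + 1 = Monday.

Monday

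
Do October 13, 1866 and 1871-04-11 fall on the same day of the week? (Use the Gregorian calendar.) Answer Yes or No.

No

From Oct 13, 1866 to Apr 11, 1871 is 1641 days.
1641 mod 7 = 3, so they are different weekdays.
(Oct 13, 1866 is a Saturday; Apr 11, 1871 is a Tuesday.)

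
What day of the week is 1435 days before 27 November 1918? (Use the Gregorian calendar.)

Wednesday

Nov 27, 1918 is a Wednesday.
1435 mod 7 = 0, so 1435 days before a Wednesday is Wednesday − 0 = Wednesday.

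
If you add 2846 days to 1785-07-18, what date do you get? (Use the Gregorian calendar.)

+365 (one year) → Jul 18, 1786 (2481 left).
+365 (one year) → Jul 18, 1787 (2116 left).
+366 (one year; includes Feb 29, 1788) → Jul 18, 1788 (1750 left).
+365 (one year) → Jul 18, 1789 (1385 left).
+365 (one year) → Jul 18, 1790 (1020 left).
+365 (one year) → Jul 18, 1791 (655 left).
+366 (one year; includes Feb 29, 1792) → Jul 18, 1792 (289 left).
Jul has 31 days: +14 → Aug 1, 1792 (275 left).
Aug has 31 days: +31 → Sep 1, 1792 (244 left).
Sep has 30 days: +30 → Oct 1, 1792 (214 left).
Oct has 31 days: +31 → Nov 1, 1792 (183 left).
Nov has 30 days: +30 → Dec 1, 1792 (153 left).
Dec has 31 days: +31 → Jan 1, 1793 (122 left).
Jan has 31 days: +31 → Feb 1, 1793 (91 left).
Feb has 28 days: +28 → Mar 1, 1793 (63 left).
Mar has 31 days: +31 → Apr 1, 1793 (32 left).
Apr has 30 days: +30 → May 1, 1793 (2 left).
+2 → May 3, 1793.

May 3, 1793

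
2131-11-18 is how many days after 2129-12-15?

703

Dec 15, 2129 → Dec 15, 2130: 365 days.
Dec 15, 2130 → Jan 15, 2131: 31 days (December has 31).
Jan 15, 2131 → Feb 15, 2131: 31 days (January has 31).
Feb 15, 2131 → Mar 15, 2131: 28 days (February has 28).
Mar 15, 2131 → Apr 15, 2131: 31 days (March has 31).
Apr 15, 2131 → May 15, 2131: 30 days (April has 30).
May 15, 2131 → Jun 15, 2131: 31 days (May has 31).
Jun 15, 2131 → Jul 15, 2131: 30 days (June has 30).
Jul 15, 2131 → Aug 15, 2131: 31 days (July has 31).
Aug 15, 2131 → Sep 15, 2131: 31 days (August has 31).
Sep 15, 2131 → Oct 15, 2131: 30 days (September has 30).
Oct 15, 2131 → Nov 15, 2131: 31 days (October has 31).
Nov 15, 2131 → Nov 18, 2131: 3 days.
Total: 703 days.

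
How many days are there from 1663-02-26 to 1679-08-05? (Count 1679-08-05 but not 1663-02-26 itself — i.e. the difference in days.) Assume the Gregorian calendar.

6004

Feb 26, 1663 → Feb 26, 1664: 365 days.
Feb 26, 1664 → Feb 26, 1665: 366 days (Feb 29, 1664 is in that span).
Feb 26, 1665 → Feb 26, 1666: 365 days.
Feb 26, 1666 → Feb 26, 1667: 365 days.
Feb 26, 1667 → Feb 26, 1668: 365 days.
Feb 26, 1668 → Feb 26, 1669: 366 days (Feb 29, 1668 is in that span).
Feb 26, 1669 → Feb 26, 1670: 365 days.
Feb 26, 1670 → Feb 26, 1671: 365 days.
Feb 26, 1671 → Feb 26, 1672: 365 days.
Feb 26, 1672 → Feb 26, 1673: 366 days (Feb 29, 1672 is in that span).
Feb 26, 1673 → Feb 26, 1674: 365 days.
Feb 26, 1674 → Feb 26, 1675: 365 days.
Feb 26, 1675 → Feb 26, 1676: 365 days.
Feb 26, 1676 → Feb 26, 1677: 366 days (Feb 29, 1676 is in that span).
Feb 26, 1677 → Feb 26, 1678: 365 days.
Feb 26, 1678 → Feb 26, 1679: 365 days.
Feb 26, 1679 → Mar 26, 1679: 28 days (February has 28).
Mar 26, 1679 → Apr 26, 1679: 31 days (March has 31).
Apr 26, 1679 → May 26, 1679: 30 days (April has 30).
May 26, 1679 → Jun 26, 1679: 31 days (May has 31).
Jun 26, 1679 → Jul 26, 1679: 30 days (June has 30).
Jul 26, 1679 → Aug 5, 1679: 10 days.
Total: 6004 days.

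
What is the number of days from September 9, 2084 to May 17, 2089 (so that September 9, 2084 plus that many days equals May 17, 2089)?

Sep 9, 2084 → Sep 9, 2085: 365 days.
Sep 9, 2085 → Sep 9, 2086: 365 days.
Sep 9, 2086 → Sep 9, 2087: 365 days.
Sep 9, 2087 → Sep 9, 2088: 366 days (Feb 29, 2088 is in that span).
Sep 9, 2088 → Oct 9, 2088: 30 days (September has 30).
Oct 9, 2088 → Nov 9, 2088: 31 days (October has 31).
Nov 9, 2088 → Dec 9, 2088: 30 days (November has 30).
Dec 9, 2088 → Jan 9, 2089: 31 days (December has 31).
Jan 9, 2089 → Feb 9, 2089: 31 days (January has 31).
Feb 9, 2089 → Mar 9, 2089: 28 days (February has 28).
Mar 9, 2089 → Apr 9, 2089: 31 days (March has 31).
Apr 9, 2089 → May 9, 2089: 30 days (April has 30).
May 9, 2089 → May 17, 2089: 8 days.
Total: 1711 days.

1711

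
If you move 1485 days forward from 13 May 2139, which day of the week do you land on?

First find the weekday of May 13, 2139. Doomsday rule: the anchor day for the 2100s is Sunday. For year 39: 39÷12 = 3 r 3, and 3÷4 = 0, so 3+3+0 = 6.
Sunday + 6 ≡ Saturday — that's 2139's doomsday.
In May the doomsday date is May 9.
May 13 is 4 days after May 9; 4 mod 7 = 4, so Saturday + 4 = Wednesday.
1485 mod 7 = 1, so 1485 days after a Wednesday is Wednesday + 1 = Thursday.

Thursday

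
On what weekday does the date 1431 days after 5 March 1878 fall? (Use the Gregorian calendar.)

First find the weekday of Mar 5, 1878. Doomsday rule: the anchor day for the 1800s is Friday. For year 78: 78÷12 = 6 r 6, and 6÷4 = 1, so 6+6+1 = 13.
Friday + 13 ≡ Thursday — that's 1878's doomsday.
In March the doomsday date is Mar 14.
Mar 5 is 9 days before Mar 14; 9 mod 7 = 2, so Thursday − 2 = Tuesday.
1431 mod 7 = 3, so 1431 days after a Tuesday is Tuesday + 3 = Friday.

Friday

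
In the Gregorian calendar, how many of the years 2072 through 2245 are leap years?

Multiples of 4 in [2072,2245]: 44.
Of those, multiples of 100: 2 (not leap unless ÷400).
Multiples of 400: 0.
Leap years = 44 − 2 + 0 = 42.

42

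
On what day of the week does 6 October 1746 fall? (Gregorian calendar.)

Doomsday rule: the anchor day for the 1700s is Sunday. For year 46: 46÷12 = 3 r 10, and 10÷4 = 2, so 3+10+2 = 15.
Sunday + 15 ≡ Monday — that's 1746's doomsday.
In October the doomsday date is Oct 10.
Oct 6 is 4 days before Oct 10; 4 mod 7 = 4, so Monday − 4 = Thursday.

Thursday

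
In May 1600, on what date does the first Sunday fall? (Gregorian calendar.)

May 1, 1600 is a Monday.
The first Sunday is therefore May 7 (6 days later).

May 7, 1600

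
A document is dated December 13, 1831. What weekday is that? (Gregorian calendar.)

Tuesday

Doomsday rule: the anchor day for the 1800s is Friday. For year 31: 31÷12 = 2 r 7, and 7÷4 = 1, so 2+7+1 = 10.
Friday + 10 ≡ Monday — that's 1831's doomsday.
In December the doomsday date is Dec 12.
Dec 13 is 1 day after Dec 12; 1 mod 7 = 1, so Monday + 1 = Tuesday.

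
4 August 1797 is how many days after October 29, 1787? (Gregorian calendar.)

3567

Oct 29, 1787 → Oct 29, 1788: 366 days (Feb 29, 1788 is in that span).
Oct 29, 1788 → Oct 29, 1789: 365 days.
Oct 29, 1789 → Oct 29, 1790: 365 days.
Oct 29, 1790 → Oct 29, 1791: 365 days.
Oct 29, 1791 → Oct 29, 1792: 366 days (Feb 29, 1792 is in that span).
Oct 29, 1792 → Oct 29, 1793: 365 days.
Oct 29, 1793 → Oct 29, 1794: 365 days.
Oct 29, 1794 → Oct 29, 1795: 365 days.
Oct 29, 1795 → Oct 29, 1796: 366 days (Feb 29, 1796 is in that span).
Oct 29, 1796 → Nov 29, 1796: 31 days (October has 31).
Nov 29, 1796 → Dec 29, 1796: 30 days (November has 30).
Dec 29, 1796 → Jan 29, 1797: 31 days (December has 31).
Jan 29, 1797 → Feb 28, 1797: 30 days (January has 31).
Feb 28, 1797 → Mar 28, 1797: 28 days (February has 28).
Mar 28, 1797 → Apr 28, 1797: 31 days (March has 31).
Apr 28, 1797 → May 28, 1797: 30 days (April has 30).
May 28, 1797 → Jun 28, 1797: 31 days (May has 31).
Jun 28, 1797 → Jul 28, 1797: 30 days (June has 30).
Jul 28, 1797 → Aug 4, 1797: 7 days.
Total: 3567 days.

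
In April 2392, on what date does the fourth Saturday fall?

April 1, 2392 is a Wednesday.
The first Saturday is therefore April 4 (3 days later).
The fourth Saturday is 4 + 3×7 = April 25.

April 25, 2392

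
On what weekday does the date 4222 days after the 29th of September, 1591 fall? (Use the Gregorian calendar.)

Monday

First find the weekday of Sep 29, 1591. Doomsday rule: the anchor day for the 1500s is Wednesday. For year 91: 91÷12 = 7 r 7, and 7÷4 = 1, so 7+7+1 = 15.
Wednesday + 15 ≡ Thursday — that's 1591's doomsday.
In September the doomsday date is Sep 5.
Sep 29 is 24 days after Sep 5; 24 mod 7 = 3, so Thursday + 3 = Sunday.
4222 mod 7 = 1, so 4222 days after a Sunday is Sunday + 1 = Monday.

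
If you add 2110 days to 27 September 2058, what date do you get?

+365 (one year) → Sep 27, 2059 (1745 left).
+366 (one year; includes Feb 29, 2060) → Sep 27, 2060 (1379 left).
+365 (one year) → Sep 27, 2061 (1014 left).
+365 (one year) → Sep 27, 2062 (649 left).
+365 (one year) → Sep 27, 2063 (284 left).
Sep has 30 days: +4 → Oct 1, 2063 (280 left).
Oct has 31 days: +31 → Nov 1, 2063 (249 left).
Nov has 30 days: +30 → Dec 1, 2063 (219 left).
Dec has 31 days: +31 → Jan 1, 2064 (188 left).
Jan has 31 days: +31 → Feb 1, 2064 (157 left).
Feb has 29 days: +29 → Mar 1, 2064 (128 left).
Mar has 31 days: +31 → Apr 1, 2064 (97 left).
Apr has 30 days: +30 → May 1, 2064 (67 left).
May has 31 days: +31 → Jun 1, 2064 (36 left).
Jun has 30 days: +30 → Jul 1, 2064 (6 left).
+6 → Jul 7, 2064.

July 7, 2064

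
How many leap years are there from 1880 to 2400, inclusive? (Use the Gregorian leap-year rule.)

127

Multiples of 4 in [1880,2400]: 131.
Of those, multiples of 100: 6 (not leap unless ÷400).
Multiples of 400: 2.
Leap years = 131 − 6 + 2 = 127.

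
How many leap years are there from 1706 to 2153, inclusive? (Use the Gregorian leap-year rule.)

109

Multiples of 4 in [1706,2153]: 112.
Of those, multiples of 100: 4 (not leap unless ÷400).
Multiples of 400: 1.
Leap years = 112 − 4 + 1 = 109.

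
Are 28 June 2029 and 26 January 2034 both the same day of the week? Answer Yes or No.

Yes

From Jun 28, 2029 to Jan 26, 2034 is 1673 days.
1673 mod 7 = 0, so they are the same weekday.
(Jun 28, 2029 is a Thursday; Jan 26, 2034 is a Thursday.)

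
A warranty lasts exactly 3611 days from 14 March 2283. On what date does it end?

January 31, 2293

+366 (one year; includes Feb 29, 2284) → Mar 14, 2284 (3245 left).
+365 (one year) → Mar 14, 2285 (2880 left).
+365 (one year) → Mar 14, 2286 (2515 left).
+365 (one year) → Mar 14, 2287 (2150 left).
+366 (one year; includes Feb 29, 2288) → Mar 14, 2288 (1784 left).
+365 (one year) → Mar 14, 2289 (1419 left).
+365 (one year) → Mar 14, 2290 (1054 left).
+365 (one year) → Mar 14, 2291 (689 left).
+366 (one year; includes Feb 29, 2292) → Mar 14, 2292 (323 left).
Mar has 31 days: +18 → Apr 1, 2292 (305 left).
Apr has 30 days: +30 → May 1, 2292 (275 left).
May has 31 days: +31 → Jun 1, 2292 (244 left).
Jun has 30 days: +30 → Jul 1, 2292 (214 left).
Jul has 31 days: +31 → Aug 1, 2292 (183 left).
Aug has 31 days: +31 → Sep 1, 2292 (152 left).
Sep has 30 days: +30 → Oct 1, 2292 (122 left).
Oct has 31 days: +31 → Nov 1, 2292 (91 left).
Nov has 30 days: +30 → Dec 1, 2292 (61 left).
Dec has 31 days: +31 → Jan 1, 2293 (30 left).
+30 → Jan 31, 2293.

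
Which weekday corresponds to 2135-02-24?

Thursday

January 1, 2135 is a Saturday.
Jan 1, 2135 → Feb 1, 2135: 31 days (January has 31).
Feb 1, 2135 → Feb 24, 2135: 23 days.
Total: 54 days.
54 mod 7 = 5, so Saturday + 5 = Thursday.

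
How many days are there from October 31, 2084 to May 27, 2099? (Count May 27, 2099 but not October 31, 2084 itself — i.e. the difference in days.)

Oct 31, 2084 → Oct 31, 2085: 365 days.
Oct 31, 2085 → Oct 31, 2086: 365 days.
Oct 31, 2086 → Oct 31, 2087: 365 days.
Oct 31, 2087 → Oct 31, 2088: 366 days (Feb 29, 2088 is in that span).
Oct 31, 2088 → Oct 31, 2089: 365 days.
Oct 31, 2089 → Oct 31, 2090: 365 days.
Oct 31, 2090 → Oct 31, 2091: 365 days.
Oct 31, 2091 → Oct 31, 2092: 366 days (Feb 29, 2092 is in that span).
Oct 31, 2092 → Oct 31, 2093: 365 days.
Oct 31, 2093 → Oct 31, 2094: 365 days.
Oct 31, 2094 → Oct 31, 2095: 365 days.
Oct 31, 2095 → Oct 31, 2096: 366 days (Feb 29, 2096 is in that span).
Oct 31, 2096 → Oct 31, 2097: 365 days.
Oct 31, 2097 → Oct 31, 2098: 365 days.
Oct 31, 2098 → Nov 30, 2098: 30 days (October has 31).
Nov 30, 2098 → Dec 30, 2098: 30 days (November has 30).
Dec 30, 2098 → Jan 30, 2099: 31 days (December has 31).
Jan 30, 2099 → Feb 28, 2099: 29 days (January has 31).
Feb 28, 2099 → Mar 28, 2099: 28 days (February has 28).
Mar 28, 2099 → Apr 28, 2099: 31 days (March has 31).
Apr 28, 2099 → May 27, 2099: 29 days.
Total: 5321 days.

5321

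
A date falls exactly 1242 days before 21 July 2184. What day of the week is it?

Jul 21, 2184 is a Wednesday.
1242 mod 7 = 3, so 1242 days before a Wednesday is Wednesday − 3 = Sunday.

Sunday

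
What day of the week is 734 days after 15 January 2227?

Sunday

First find the weekday of Jan 15, 2227. Doomsday rule: the anchor day for the 2200s is Friday. For year 27: 27÷12 = 2 r 3, and 3÷4 = 0, so 2+3+0 = 5.
Friday + 5 ≡ Wednesday — that's 2227's doomsday.
In January the doomsday date is Jan 3 (2227 is not a leap year).
Jan 15 is 12 days after Jan 3; 12 mod 7 = 5, so Wednesday + 5 = Monday.
734 mod 7 = 6, so 734 days after a Monday is Monday + 6 = Sunday.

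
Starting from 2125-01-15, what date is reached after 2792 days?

September 7, 2132

+365 (one year) → Jan 15, 2126 (2427 left).
+365 (one year) → Jan 15, 2127 (2062 left).
+365 (one year) → Jan 15, 2128 (1697 left).
+366 (one year; includes Feb 29, 2128) → Jan 15, 2129 (1331 left).
+365 (one year) → Jan 15, 2130 (966 left).
+365 (one year) → Jan 15, 2131 (601 left).
+365 (one year) → Jan 15, 2132 (236 left).
Jan has 31 days: +17 → Feb 1, 2132 (219 left).
Feb has 29 days: +29 → Mar 1, 2132 (190 left).
Mar has 31 days: +31 → Apr 1, 2132 (159 left).
Apr has 30 days: +30 → May 1, 2132 (129 left).
May has 31 days: +31 → Jun 1, 2132 (98 left).
Jun has 30 days: +30 → Jul 1, 2132 (68 left).
Jul has 31 days: +31 → Aug 1, 2132 (37 left).
Aug has 31 days: +31 → Sep 1, 2132 (6 left).
+6 → Sep 7, 2132.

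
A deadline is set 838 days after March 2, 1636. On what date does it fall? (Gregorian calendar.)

+365 (one year) → Mar 2, 1637 (473 left).
+365 (one year) → Mar 2, 1638 (108 left).
Mar has 31 days: +30 → Apr 1, 1638 (78 left).
Apr has 30 days: +30 → May 1, 1638 (48 left).
May has 31 days: +31 → Jun 1, 1638 (17 left).
+17 → Jun 18, 1638.

June 18, 1638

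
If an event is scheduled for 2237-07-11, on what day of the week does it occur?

Tuesday

Doomsday rule: the anchor day for the 2200s is Friday. For year 37: 37÷12 = 3 r 1, and 1÷4 = 0, so 3+1+0 = 4.
Friday + 4 ≡ Tuesday — that's 2237's doomsday.
In July the doomsday date is Jul 11.
Jul 11 is the doomsday itself: Tuesday.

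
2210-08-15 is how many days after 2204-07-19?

2218

Jul 19, 2204 → Jul 19, 2205: 365 days.
Jul 19, 2205 → Jul 19, 2206: 365 days.
Jul 19, 2206 → Jul 19, 2207: 365 days.
Jul 19, 2207 → Jul 19, 2208: 366 days (Feb 29, 2208 is in that span).
Jul 19, 2208 → Jul 19, 2209: 365 days.
Jul 19, 2209 → Aug 19, 2209: 31 days (July has 31).
Aug 19, 2209 → Sep 19, 2209: 31 days (August has 31).
Sep 19, 2209 → Oct 19, 2209: 30 days (September has 30).
Oct 19, 2209 → Nov 19, 2209: 31 days (October has 31).
Nov 19, 2209 → Dec 19, 2209: 30 days (November has 30).
Dec 19, 2209 → Jan 19, 2210: 31 days (December has 31).
Jan 19, 2210 → Feb 19, 2210: 31 days (January has 31).
Feb 19, 2210 → Mar 19, 2210: 28 days (February has 28).
Mar 19, 2210 → Apr 19, 2210: 31 days (March has 31).
Apr 19, 2210 → May 19, 2210: 30 days (April has 30).
May 19, 2210 → Jun 19, 2210: 31 days (May has 31).
Jun 19, 2210 → Jul 19, 2210: 30 days (June has 30).
Jul 19, 2210 → Aug 15, 2210: 27 days.
Total: 2218 days.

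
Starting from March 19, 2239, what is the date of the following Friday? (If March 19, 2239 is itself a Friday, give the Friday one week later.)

March 22, 2239

Mar 19, 2239 is a Tuesday.
From Tuesday to the next Friday is 3 days.
Mar 19, 2239 + 3 = Mar 22, 2239.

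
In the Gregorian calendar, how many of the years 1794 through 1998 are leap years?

Multiples of 4 in [1794,1998]: 51.
Of those, multiples of 100: 2 (not leap unless ÷400).
Multiples of 400: 0.
Leap years = 51 − 2 + 0 = 49.

49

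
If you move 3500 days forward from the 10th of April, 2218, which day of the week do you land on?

Friday

First find the weekday of Apr 10, 2218. Doomsday rule: the anchor day for the 2200s is Friday. For year 18: 18÷12 = 1 r 6, and 6÷4 = 1, so 1+6+1 = 8.
Friday + 8 ≡ Saturday — that's 2218's doomsday.
In April the doomsday date is Apr 4.
Apr 10 is 6 days after Apr 4; 6 mod 7 = 6, so Saturday + 6 = Friday.
3500 mod 7 = 0, so 3500 days after a Friday is Friday + 0 = Friday.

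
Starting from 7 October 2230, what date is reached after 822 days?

+365 (one year) → Oct 7, 2231 (457 left).
+366 (one year; includes Feb 29, 2232) → Oct 7, 2232 (91 left).
Oct has 31 days: +25 → Nov 1, 2232 (66 left).
Nov has 30 days: +30 → Dec 1, 2232 (36 left).
Dec has 31 days: +31 → Jan 1, 2233 (5 left).
+5 → Jan 6, 2233.

January 6, 2233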